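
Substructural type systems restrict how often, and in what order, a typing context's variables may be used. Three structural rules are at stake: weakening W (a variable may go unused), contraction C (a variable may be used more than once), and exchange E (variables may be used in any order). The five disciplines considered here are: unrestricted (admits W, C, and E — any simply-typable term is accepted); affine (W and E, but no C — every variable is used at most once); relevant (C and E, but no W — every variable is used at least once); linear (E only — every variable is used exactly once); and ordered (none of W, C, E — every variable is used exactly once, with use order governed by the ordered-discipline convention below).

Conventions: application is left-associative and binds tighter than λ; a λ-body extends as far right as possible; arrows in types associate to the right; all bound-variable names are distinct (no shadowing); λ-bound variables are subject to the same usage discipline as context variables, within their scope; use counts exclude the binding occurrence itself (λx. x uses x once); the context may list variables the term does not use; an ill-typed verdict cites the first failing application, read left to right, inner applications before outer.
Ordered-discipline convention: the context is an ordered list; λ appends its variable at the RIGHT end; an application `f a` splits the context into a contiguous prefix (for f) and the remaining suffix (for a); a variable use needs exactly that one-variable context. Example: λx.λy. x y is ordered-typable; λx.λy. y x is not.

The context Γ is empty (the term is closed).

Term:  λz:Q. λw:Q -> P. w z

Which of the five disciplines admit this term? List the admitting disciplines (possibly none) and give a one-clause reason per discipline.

admitting disciplines: linear, affine, relevant, unrestricted
usage: z (λ-bound) ×1, w (λ-bound) ×1
order of uses: w, z
typing: ✓ — Q -> (Q -> P) -> P
ordered: ✗ — no contiguous prefix/suffix split fits w, z
linear: ✓ — exactly-once usage across z, w
affine: ✓ — at most one use each (z, w)
relevant: ✓ — z, w: all used, weakening unneeded
unrestricted: ✓ — typability at Q -> (Q -> P) -> P is all that's needed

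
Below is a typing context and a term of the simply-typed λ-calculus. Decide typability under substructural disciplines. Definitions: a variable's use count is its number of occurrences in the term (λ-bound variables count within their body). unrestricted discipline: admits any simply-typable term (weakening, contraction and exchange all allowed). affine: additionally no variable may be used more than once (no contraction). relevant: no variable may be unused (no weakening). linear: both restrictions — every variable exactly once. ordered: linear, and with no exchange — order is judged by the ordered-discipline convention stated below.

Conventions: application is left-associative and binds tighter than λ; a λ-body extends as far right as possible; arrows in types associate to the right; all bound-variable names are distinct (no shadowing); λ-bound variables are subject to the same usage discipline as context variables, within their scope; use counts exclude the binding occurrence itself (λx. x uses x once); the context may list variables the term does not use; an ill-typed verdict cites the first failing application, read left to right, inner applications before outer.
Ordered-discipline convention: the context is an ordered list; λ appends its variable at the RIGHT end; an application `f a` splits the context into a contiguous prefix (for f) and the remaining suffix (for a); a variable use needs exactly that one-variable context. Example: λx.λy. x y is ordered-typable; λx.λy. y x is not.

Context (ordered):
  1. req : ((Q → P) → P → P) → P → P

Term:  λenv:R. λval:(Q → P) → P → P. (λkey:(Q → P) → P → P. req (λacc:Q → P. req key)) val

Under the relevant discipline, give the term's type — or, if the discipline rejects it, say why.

not well-typed under relevant — env, acc never used (weakening)
variable uses: req: 2; env (λ-bound): 0; val (λ-bound): 1; key (λ-bound): 1; acc (λ-bound): 0
uses in reading order: req, req, key, val
typing: the term checks, with type R → ((Q → P) → P → P) → P → P
per-discipline verdicts: ordered ✗ · linear ✗ · affine ✗ · relevant ✗ · unrestricted ✓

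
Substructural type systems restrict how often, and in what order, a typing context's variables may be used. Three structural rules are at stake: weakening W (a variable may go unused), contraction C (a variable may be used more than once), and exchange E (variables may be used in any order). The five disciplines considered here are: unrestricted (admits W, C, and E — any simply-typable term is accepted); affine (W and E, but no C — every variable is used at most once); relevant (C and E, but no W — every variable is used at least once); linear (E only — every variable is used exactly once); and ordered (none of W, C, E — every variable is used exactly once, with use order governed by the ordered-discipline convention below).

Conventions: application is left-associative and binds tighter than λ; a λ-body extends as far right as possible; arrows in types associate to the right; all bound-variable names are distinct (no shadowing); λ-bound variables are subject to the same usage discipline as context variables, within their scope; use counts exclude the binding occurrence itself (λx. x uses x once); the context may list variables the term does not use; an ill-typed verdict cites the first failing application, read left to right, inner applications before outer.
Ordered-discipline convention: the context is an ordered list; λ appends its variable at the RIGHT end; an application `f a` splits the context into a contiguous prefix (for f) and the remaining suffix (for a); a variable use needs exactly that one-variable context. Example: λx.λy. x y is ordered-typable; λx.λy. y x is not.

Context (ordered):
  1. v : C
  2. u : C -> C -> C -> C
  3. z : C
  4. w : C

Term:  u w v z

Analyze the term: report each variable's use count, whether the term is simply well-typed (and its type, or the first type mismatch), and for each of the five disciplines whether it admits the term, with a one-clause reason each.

counts: v ×1, u ×1, z ×1, w ×1
left-to-right use order: u, w, v, z
typing: well-typed — term : C
ordered ✗ (use order u, w, v, z needs exchange)
linear ✓ (single use per variable (v, u, z, w))
affine ✓ (v, u, z, w: no repeats, contraction unneeded)
relevant ✓ (at least one use each (v, u, z, w))
unrestricted ✓ (well-typed at C; no restrictions here)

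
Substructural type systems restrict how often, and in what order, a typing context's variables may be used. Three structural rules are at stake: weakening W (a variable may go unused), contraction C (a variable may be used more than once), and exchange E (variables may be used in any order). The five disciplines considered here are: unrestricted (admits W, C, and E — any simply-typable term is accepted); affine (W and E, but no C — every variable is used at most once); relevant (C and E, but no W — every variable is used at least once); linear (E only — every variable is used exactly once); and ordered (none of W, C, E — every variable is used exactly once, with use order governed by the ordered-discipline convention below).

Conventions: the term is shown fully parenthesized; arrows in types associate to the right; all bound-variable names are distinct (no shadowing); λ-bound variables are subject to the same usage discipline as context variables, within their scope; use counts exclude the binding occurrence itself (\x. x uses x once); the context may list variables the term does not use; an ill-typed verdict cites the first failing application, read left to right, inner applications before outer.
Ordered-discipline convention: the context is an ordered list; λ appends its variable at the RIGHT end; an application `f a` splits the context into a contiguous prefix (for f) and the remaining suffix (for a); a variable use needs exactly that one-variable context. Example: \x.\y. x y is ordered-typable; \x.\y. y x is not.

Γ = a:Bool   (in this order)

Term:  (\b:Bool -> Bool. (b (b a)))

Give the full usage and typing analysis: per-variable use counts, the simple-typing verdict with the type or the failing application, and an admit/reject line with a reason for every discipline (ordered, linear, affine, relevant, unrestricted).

variable uses: a=1; b (λ-bound)=2
left-to-right use order: b, b, a
typing: the term checks, with type (Bool -> Bool) -> Bool
ordered: ✗ — b ×2 used more than once (contraction)
linear: ✗ — b ×2 used more than once (contraction)
affine: ✗ — b ×2 used more than once (contraction)
relevant: ✓ — a, b: all used, weakening unneeded
unrestricted: ✓ — type-checks ((Bool -> Bool) -> Bool) and nothing is barred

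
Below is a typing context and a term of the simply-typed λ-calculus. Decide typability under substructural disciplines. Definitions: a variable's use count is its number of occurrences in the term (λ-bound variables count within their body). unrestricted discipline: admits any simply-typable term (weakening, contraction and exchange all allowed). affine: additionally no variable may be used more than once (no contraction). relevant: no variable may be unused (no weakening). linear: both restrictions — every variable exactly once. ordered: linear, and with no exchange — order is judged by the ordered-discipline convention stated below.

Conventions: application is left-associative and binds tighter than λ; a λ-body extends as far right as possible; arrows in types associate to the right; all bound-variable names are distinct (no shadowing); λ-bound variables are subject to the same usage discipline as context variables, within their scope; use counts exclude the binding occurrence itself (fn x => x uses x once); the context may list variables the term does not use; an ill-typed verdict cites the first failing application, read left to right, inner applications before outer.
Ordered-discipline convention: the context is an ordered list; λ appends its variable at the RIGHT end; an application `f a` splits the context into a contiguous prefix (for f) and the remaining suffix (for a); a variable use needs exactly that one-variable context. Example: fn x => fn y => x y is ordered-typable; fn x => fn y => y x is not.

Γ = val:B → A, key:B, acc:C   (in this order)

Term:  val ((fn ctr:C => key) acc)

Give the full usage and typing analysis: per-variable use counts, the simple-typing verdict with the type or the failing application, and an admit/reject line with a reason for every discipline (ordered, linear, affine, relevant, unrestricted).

variable uses: val ×1; key ×1; acc ×1; ctr [bound] ×0
order of uses: val, key, acc
typing: ✓ — A
ordered: ✗, ctr never used (weakening)
linear: ✗, ctr never used (weakening)
affine: ✓, no duplicate uses among val, key, acc, ctr
relevant: ✗, ctr never used (weakening)
unrestricted: ✓, typability at A is all that's needed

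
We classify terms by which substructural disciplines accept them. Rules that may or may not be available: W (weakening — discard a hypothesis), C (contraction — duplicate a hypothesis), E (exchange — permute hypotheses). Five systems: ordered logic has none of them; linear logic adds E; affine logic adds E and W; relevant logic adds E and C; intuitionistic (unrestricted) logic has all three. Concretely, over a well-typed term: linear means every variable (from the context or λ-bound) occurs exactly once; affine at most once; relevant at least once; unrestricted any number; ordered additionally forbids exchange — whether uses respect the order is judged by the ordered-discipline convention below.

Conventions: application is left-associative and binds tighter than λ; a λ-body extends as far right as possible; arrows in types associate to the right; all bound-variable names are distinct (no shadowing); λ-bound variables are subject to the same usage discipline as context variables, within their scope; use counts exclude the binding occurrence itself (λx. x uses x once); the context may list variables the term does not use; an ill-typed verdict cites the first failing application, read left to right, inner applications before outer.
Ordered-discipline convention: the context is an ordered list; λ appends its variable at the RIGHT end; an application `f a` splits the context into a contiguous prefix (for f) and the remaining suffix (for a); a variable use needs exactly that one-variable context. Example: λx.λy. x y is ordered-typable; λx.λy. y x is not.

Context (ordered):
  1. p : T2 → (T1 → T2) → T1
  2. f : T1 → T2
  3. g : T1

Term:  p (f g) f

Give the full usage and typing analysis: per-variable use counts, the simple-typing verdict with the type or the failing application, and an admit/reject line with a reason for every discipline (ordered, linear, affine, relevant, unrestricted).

variable uses: p=1; f=2; g=1
order of uses: p, f, g, f
typing: ✓ — T1
ordered ✗ (f ×2 used more than once (contraction))
linear ✗ (f ×2 used more than once (contraction))
affine ✗ (f ×2 used more than once (contraction))
relevant ✓ (every one of p, f, g appears)
unrestricted ✓ (simply typable at T1; W, C, E all held)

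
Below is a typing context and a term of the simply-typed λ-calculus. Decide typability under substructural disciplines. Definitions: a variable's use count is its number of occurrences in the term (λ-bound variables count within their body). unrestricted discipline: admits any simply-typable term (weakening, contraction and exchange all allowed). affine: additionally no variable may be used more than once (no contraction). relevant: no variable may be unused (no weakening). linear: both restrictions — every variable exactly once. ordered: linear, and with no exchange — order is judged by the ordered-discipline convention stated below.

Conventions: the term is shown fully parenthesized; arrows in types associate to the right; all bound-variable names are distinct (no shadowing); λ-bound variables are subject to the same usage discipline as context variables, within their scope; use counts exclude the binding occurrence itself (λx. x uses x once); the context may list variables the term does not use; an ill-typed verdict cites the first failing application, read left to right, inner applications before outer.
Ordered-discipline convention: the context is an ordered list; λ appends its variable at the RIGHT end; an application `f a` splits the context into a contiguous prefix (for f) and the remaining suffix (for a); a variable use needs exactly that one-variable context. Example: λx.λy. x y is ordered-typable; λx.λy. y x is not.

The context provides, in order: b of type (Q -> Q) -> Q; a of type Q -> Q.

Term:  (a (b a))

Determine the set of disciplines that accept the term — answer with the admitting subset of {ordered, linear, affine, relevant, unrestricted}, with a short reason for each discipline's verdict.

admitting disciplines: relevant, unrestricted
usage: b: 1×; a: 2×
left-to-right use order: a, b, a
typing: ✓ — Q
ordered: ✗ — repeated use of a ×2
linear: ✗ — repeated use of a ×2
affine: ✗ — repeated use of a ×2
relevant: ✓ — every one of b, a appears
unrestricted: ✓ — typability at Q is all that's needed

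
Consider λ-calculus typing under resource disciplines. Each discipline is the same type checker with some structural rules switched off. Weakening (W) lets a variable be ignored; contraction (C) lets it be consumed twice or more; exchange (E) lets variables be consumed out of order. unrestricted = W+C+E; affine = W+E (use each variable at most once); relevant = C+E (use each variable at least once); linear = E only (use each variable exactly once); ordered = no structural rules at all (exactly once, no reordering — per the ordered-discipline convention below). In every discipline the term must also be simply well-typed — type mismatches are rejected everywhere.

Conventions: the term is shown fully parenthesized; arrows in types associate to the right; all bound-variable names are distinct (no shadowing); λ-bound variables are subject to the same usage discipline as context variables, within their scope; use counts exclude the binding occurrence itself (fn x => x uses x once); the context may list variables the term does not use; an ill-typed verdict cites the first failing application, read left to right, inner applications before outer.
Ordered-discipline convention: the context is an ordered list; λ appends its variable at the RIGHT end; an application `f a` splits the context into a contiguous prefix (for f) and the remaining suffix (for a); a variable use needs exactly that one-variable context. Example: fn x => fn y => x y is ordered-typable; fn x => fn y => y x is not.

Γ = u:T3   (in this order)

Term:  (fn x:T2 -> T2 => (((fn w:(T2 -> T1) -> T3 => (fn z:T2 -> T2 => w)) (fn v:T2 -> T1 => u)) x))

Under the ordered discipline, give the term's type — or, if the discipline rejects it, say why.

not well-typed under ordered — needs weakening: z, v unused
usage: u ×1, x (bound) ×1, w (bound) ×1, z (bound) ×0, v (bound) ×0
order of uses: w, u, x
typing: ✓ — (T2 -> T2) -> (T2 -> T1) -> T3
summary: ordered ✗ | linear ✗ | affine ✓ | relevant ✗ | unrestricted ✓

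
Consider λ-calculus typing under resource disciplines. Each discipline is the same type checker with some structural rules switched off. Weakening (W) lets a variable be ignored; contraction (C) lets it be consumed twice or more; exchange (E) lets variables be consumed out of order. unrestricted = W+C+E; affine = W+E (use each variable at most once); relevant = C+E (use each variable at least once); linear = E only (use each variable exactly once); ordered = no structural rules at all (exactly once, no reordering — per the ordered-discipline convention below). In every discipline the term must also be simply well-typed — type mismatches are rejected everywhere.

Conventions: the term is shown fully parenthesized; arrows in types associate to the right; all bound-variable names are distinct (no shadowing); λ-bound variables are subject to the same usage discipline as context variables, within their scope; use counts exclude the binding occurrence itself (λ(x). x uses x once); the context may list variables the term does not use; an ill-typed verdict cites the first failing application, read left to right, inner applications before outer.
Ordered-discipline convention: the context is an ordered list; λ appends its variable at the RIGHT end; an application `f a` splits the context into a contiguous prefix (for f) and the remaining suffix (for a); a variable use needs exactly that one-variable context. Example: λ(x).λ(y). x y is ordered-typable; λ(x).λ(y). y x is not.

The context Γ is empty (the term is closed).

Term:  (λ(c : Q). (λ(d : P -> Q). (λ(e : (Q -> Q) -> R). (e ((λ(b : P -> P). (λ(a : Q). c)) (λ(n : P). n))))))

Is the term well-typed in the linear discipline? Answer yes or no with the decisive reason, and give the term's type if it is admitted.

no — unused: d, b, a — weakening required
counts: c (bound): 1×, d (bound): 0×, e (bound): 1×, b (bound): 0×, a (bound): 0×, n (bound): 1×
left-to-right use order: e, c, n
typing: well-typed at Q -> (P -> Q) -> ((Q -> Q) -> R) -> R
summary: ordered ✗, linear ✗, affine ✓, relevant ✗, unrestricted ✓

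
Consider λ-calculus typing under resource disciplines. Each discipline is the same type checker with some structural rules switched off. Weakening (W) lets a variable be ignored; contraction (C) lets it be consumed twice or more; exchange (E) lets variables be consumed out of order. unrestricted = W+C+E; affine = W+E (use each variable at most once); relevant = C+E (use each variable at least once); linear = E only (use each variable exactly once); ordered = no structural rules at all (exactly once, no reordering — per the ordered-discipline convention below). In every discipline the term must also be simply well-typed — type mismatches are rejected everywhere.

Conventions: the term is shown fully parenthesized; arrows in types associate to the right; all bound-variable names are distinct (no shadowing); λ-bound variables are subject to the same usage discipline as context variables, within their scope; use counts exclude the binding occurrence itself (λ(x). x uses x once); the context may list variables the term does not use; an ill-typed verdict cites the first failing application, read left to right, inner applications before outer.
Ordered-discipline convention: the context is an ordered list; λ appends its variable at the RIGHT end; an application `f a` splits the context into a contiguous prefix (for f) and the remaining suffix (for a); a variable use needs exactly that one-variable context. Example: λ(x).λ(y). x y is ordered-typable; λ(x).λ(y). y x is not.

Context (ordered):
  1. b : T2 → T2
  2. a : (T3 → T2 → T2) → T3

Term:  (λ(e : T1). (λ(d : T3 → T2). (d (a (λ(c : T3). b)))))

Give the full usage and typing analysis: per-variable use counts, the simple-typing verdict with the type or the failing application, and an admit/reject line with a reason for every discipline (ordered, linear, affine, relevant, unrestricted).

variable uses: b ×1, a ×1, e [bound] ×0, d [bound] ×1, c [bound] ×0
order of uses: d, a, b
typing: the term checks, with type T1 → (T3 → T2) → T2
ordered: ✗, e, c never used (weakening)
linear: ✗, e, c never used (weakening)
affine: ✓, no duplicate uses among b, a, e, d, c
relevant: ✗, e, c never used (weakening)
unrestricted: ✓, well-typed at T1 → (T3 → T2) → T2; no restrictions here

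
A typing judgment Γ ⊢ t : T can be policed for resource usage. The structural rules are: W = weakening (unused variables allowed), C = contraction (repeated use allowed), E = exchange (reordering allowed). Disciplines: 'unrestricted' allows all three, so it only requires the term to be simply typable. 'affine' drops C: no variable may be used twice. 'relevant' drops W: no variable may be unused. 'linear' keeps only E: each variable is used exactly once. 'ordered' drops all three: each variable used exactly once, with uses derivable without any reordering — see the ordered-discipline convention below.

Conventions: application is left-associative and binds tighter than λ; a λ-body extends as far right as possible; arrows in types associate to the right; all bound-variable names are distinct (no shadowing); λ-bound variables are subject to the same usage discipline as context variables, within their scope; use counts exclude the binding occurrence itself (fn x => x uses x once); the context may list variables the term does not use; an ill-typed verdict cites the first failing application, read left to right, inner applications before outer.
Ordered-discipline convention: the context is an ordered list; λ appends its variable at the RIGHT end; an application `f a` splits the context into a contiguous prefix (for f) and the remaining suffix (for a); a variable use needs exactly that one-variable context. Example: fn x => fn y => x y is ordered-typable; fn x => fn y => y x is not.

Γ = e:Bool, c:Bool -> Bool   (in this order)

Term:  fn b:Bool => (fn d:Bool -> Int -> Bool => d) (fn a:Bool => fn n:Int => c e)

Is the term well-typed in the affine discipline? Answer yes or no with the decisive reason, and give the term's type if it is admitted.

yes — none of e, c, b, d, a, n used more than once; term : Bool -> Bool -> Int -> Bool
use counts: e=1; c=1; b (bound)=0; d (bound)=1; a (bound)=0; n (bound)=0
order of uses: d, c, e
typing: the term checks, with type Bool -> Bool -> Int -> Bool
all disciplines: ordered ✗ | linear ✗ | affine ✓ | relevant ✗ | unrestricted ✓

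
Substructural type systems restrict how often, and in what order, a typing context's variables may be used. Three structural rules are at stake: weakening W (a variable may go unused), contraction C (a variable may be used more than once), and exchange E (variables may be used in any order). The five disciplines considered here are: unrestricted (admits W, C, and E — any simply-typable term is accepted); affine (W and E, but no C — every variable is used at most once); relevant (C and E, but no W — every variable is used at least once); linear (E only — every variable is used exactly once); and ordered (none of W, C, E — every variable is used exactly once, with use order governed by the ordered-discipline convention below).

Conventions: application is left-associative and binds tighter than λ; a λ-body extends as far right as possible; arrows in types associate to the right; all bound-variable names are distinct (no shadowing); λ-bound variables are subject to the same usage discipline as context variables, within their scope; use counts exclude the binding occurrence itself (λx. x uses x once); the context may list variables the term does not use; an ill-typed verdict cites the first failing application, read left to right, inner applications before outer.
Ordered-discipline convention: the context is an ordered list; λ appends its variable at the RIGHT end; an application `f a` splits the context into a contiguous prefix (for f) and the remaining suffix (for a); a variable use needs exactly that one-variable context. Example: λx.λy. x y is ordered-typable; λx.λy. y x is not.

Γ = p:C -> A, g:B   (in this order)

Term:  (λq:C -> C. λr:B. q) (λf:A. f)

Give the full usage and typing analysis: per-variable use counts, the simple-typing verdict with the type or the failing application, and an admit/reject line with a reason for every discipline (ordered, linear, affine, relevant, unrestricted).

variable uses: p=0; g=0; q [bound]=1; r [bound]=0; f [bound]=1
order of uses: q, f
typing: ill-typed: an argument A -> A mismatches the expected C -> C
ordered ✗ (not simply typable)
linear ✗ (fails simple typing)
affine ✗ (a type mismatch blocks all five)
relevant ✗ (the type mismatch rejects it)
unrestricted ✗ (not simply typable)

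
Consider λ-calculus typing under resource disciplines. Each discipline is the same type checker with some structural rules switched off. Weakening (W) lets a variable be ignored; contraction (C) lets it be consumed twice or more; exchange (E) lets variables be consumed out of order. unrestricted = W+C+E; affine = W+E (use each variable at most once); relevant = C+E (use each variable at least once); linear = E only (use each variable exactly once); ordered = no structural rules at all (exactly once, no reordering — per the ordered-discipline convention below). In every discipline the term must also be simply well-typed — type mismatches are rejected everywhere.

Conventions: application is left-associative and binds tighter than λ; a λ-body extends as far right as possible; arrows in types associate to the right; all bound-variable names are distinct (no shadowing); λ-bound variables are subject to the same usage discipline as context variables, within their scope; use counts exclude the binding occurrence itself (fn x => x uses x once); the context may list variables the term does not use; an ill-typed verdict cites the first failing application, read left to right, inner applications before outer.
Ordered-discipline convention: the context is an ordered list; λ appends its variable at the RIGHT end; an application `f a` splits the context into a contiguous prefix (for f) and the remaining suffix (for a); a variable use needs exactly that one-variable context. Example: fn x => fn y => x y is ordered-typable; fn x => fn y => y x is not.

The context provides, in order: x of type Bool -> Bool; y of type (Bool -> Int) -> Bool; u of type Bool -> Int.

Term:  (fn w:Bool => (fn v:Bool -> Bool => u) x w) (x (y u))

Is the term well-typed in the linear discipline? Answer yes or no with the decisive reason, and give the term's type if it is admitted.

no — x ×2, u ×2 used more than once (contraction); v left unused
counts: x: 2×; y: 1×; u: 2×; w [bound]: 1×; v [bound]: 0×
order of uses: u, x, w, x, y, u
typing: ✓ — Int
across the five disciplines: ordered ✗, linear ✗, affine ✗, relevant ✗, unrestricted ✓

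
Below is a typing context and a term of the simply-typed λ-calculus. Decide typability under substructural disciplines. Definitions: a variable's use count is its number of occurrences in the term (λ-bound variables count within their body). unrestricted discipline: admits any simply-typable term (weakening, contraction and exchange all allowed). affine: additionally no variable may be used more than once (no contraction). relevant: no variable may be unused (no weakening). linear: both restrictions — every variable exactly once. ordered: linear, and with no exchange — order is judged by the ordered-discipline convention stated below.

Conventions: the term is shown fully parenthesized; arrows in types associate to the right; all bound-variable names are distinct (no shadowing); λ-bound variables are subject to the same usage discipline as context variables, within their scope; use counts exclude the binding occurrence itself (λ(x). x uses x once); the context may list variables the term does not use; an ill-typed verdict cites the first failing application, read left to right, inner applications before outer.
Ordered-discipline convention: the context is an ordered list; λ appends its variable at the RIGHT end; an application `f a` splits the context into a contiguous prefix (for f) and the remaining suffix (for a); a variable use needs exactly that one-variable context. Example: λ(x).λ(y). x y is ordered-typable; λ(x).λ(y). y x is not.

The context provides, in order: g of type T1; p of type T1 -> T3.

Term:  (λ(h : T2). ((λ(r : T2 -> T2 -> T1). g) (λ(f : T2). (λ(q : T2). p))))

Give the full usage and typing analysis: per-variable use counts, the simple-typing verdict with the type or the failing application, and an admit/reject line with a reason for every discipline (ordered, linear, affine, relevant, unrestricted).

usage: g ×1, p ×1, h (λ-bound) ×0, r (λ-bound) ×0, f (λ-bound) ×0, q (λ-bound) ×0
left-to-right use order: g, p
typing: ill-typed: a function awaiting T2 -> T2 -> T1 gets T2 -> T2 -> T1 -> T3
ordered ✗ (fails simple typing)
linear ✗ (a type mismatch blocks all five)
affine ✗ (the type mismatch rejects it)
relevant ✗ (not simply typable)
unrestricted ✗ (fails simple typing)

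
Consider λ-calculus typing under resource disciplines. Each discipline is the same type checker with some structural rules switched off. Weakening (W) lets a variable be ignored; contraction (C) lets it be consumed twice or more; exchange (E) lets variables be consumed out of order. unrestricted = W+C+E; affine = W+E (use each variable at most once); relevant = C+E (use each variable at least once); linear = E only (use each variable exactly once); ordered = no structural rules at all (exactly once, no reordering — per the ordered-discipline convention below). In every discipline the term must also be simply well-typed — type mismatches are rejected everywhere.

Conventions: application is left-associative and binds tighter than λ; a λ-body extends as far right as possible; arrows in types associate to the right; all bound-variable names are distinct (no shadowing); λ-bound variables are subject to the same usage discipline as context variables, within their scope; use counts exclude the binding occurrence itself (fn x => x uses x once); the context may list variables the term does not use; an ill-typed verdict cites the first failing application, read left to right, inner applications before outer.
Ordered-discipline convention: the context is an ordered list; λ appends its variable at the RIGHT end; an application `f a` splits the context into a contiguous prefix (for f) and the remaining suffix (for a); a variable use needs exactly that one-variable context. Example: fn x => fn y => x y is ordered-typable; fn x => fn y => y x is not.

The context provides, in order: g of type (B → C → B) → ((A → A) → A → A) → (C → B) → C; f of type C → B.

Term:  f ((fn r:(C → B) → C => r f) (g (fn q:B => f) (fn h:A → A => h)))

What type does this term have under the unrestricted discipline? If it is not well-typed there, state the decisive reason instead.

term : B
use counts: g ×1; f ×3; r [bound] ×1; q [bound] ×0; h [bound] ×1
uses in reading order: f, r, f, g, f, h
typing: well-typed at B
summary: ordered ✗ | linear ✗ | affine ✗ | relevant ✗ | unrestricted ✓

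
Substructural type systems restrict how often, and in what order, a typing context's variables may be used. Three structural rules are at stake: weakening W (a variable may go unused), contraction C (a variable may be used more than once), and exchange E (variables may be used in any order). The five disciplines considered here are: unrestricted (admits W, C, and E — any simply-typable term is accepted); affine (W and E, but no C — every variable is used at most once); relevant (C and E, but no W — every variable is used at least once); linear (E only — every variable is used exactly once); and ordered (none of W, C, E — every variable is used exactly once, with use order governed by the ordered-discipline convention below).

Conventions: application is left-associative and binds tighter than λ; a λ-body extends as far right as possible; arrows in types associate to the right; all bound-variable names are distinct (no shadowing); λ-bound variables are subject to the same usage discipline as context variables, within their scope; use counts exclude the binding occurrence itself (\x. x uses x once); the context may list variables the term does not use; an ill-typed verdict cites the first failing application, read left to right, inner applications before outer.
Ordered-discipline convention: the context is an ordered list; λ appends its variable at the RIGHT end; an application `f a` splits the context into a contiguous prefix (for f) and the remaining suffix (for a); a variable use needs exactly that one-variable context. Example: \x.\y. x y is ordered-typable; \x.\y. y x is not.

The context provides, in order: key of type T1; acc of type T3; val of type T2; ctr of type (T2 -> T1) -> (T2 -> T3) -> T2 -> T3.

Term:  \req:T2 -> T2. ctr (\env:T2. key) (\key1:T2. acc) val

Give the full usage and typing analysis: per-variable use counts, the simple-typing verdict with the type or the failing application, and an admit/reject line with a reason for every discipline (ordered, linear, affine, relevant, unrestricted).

variable uses: key: 1×; acc: 1×; val: 1×; ctr: 1×; req (bound): 0×; env (bound): 0×; key1 (bound): 0×
uses in reading order: ctr, key, acc, val
typing: well-typed — term : (T2 -> T2) -> T3
ordered: ✗ — unused: req, env, key1 — weakening required
linear: ✗ — unused: req, env, key1 — weakening required
affine: ✓ — no duplicate uses among key, acc, val, ctr, req, env, key1
relevant: ✗ — unused: req, env, key1 — weakening required
unrestricted: ✓ — simply typable at (T2 -> T2) -> T3; W, C, E all held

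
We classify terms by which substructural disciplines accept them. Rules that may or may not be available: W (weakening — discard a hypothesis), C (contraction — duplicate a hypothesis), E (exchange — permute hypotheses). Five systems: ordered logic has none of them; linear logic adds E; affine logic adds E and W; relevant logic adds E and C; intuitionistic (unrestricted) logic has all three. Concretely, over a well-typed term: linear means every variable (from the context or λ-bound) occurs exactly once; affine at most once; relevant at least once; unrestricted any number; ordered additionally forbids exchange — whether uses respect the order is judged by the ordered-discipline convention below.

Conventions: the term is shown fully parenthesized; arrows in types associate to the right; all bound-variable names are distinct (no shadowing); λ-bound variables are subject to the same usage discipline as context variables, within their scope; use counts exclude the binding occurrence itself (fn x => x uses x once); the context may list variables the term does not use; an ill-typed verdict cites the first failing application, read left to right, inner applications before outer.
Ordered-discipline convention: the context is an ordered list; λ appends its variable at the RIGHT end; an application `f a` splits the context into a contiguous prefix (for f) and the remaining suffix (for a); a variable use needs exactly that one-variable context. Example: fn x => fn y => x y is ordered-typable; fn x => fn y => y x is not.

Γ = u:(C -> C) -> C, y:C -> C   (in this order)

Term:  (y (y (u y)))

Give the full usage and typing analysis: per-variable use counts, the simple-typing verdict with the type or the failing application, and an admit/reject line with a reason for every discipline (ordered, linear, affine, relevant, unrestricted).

usage: u: 1×; y: 3×
order of uses: y, y, u, y
typing: well-typed at C
ordered: ✗ — repeated use of y ×3
linear: ✗ — repeated use of y ×3
affine: ✗ — repeated use of y ×3
relevant: ✓ — every one of u, y appears
unrestricted: ✓ — simply typable at C; W, C, E all held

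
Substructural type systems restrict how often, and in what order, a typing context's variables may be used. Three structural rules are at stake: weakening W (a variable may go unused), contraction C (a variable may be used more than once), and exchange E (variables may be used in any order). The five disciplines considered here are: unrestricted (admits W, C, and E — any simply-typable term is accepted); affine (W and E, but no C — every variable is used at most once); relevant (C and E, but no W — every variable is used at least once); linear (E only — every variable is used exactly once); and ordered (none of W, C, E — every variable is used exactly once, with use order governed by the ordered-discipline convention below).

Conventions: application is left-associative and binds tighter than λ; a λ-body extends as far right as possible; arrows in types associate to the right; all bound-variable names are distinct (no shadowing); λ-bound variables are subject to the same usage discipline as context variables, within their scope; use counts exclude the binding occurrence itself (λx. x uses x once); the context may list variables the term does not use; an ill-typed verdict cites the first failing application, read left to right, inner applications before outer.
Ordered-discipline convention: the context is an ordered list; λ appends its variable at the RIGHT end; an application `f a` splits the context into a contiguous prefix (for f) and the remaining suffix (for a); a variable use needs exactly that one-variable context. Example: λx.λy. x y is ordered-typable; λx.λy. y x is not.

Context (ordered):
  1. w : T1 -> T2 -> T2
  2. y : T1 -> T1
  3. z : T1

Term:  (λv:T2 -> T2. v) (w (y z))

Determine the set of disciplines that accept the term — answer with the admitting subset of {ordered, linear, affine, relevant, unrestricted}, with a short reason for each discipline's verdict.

admitting disciplines: ordered, linear, affine, relevant, unrestricted
counts: w: 1; y: 1; z: 1; v (λ-bound): 1
uses in reading order: v, w, y, z
typing: well-typed at T2 -> T2
ordered: ✓, w, y, z, v once each; derivable with no W/C/E
linear: ✓, single use per variable (w, y, z, v)
affine: ✓, at most one use each (w, y, z, v)
relevant: ✓, w, y, z, v: all used, weakening unneeded
unrestricted: ✓, type-checks (T2 -> T2) and nothing is barred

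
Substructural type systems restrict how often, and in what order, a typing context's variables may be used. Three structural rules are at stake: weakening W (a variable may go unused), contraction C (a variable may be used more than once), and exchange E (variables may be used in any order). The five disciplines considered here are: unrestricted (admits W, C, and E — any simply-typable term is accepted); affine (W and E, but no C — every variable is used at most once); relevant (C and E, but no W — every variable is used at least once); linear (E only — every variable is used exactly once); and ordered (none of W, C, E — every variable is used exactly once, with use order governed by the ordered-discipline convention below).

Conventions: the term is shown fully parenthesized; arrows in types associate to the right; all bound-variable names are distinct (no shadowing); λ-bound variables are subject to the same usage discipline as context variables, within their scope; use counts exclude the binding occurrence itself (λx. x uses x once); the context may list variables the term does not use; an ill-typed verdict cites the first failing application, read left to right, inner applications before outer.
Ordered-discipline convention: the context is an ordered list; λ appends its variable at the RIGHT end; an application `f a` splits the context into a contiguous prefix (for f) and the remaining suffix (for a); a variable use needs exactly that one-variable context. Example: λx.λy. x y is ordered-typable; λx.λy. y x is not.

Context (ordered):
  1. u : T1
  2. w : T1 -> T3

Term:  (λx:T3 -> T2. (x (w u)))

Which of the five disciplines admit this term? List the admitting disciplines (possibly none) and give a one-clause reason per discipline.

accepted by: linear, affine, relevant, unrestricted
usage: u: 1×; w: 1×; x [bound]: 1×
use order (left to right): x, w, u
typing: well-typed — term : (T3 -> T2) -> T2
ordered: ✗, needs exchange: uses follow x, w, u
linear: ✓, u, w, x: one use apiece
affine: ✓, no duplicate uses among u, w, x
relevant: ✓, every one of u, w, x appears
unrestricted: ✓, typability at (T3 -> T2) -> T2 is all that's needed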